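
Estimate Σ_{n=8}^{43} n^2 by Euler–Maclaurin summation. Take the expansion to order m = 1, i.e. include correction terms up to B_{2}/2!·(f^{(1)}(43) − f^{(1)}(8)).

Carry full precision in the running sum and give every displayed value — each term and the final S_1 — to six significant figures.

Integral: ∫_8^43 x^2 dx = 26331.7.
½[f(8) + f(43)] = ½[64.0000 + 1849.00] = 956.500.
So far: 27288.2.
k=1: B_{2}/(2)! × [f^{(1)}(43) − f^{(1)}(8)] = 1/12 × (86.0000 − 16.0000) = 5.83333.

S_1 ≈ 27294.0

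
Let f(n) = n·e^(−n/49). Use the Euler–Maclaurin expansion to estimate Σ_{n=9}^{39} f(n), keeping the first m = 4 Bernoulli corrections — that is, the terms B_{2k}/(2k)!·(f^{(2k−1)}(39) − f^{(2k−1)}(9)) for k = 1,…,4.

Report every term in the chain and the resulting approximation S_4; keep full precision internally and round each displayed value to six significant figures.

S_4 ≈ 432.197

Integral: ∫_9^39 x·e^(−x/49) dx = 419.703.
Boundary: ½(f(9) + f(39)) = ½(7.48987 + 17.5955) = 12.5427.
Integral + boundary = 432.246.
Order-1 term: 1/12 · (0.0920748 − 0.679353) = -0.0489399.
Running total after k=1: 432.197.
Order-2 term: −1/720 · (0.000414164 − 0.000976163) = 7.80554e-07.
Running total after k=2: 432.197.
Order-3 term: 1/30240 · (3.29021e-07 − 6.95286e-07) = -1.21119e-11.
Running total after k=3: 432.197.
Order-4 term: −1/1209600 · (2.02227e-10 − 4.09832e-10) = 1.71631e-16.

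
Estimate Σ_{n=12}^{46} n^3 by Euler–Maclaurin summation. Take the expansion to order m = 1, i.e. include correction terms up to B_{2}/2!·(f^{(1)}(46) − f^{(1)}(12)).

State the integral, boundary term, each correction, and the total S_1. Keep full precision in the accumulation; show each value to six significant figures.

Integral: ∫_12^46 x^3 dx = 1.11418e+06.
½[f(12) + f(46)] = ½[1728.00 + 97336.0] = 49532.0.
So far: 1.16371e+06.
Order-1 term: 1/12 · (6348.00 − 432.000) = 493.000.

S_1 ≈ 1.16420e+06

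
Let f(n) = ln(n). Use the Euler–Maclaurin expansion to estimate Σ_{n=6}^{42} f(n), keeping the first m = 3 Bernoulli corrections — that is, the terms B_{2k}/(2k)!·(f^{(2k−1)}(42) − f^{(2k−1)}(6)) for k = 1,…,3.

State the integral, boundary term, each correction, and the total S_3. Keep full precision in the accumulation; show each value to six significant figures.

S_3 ≈ 112.984

∫_6^42 ln(x) dx evaluates to 110.232.
Endpoint term: (f(6) + f(42))/2 = (1.79176 + 3.73767)/2 = 2.76471.
Integral + boundary = 112.996.
k=1: B_{2}/(2)! × [f^{(1)}(42) − f^{(1)}(6)] = 1/12 × (0.0238095 − 0.166667) = -0.0119048.
After k=1: 112.984.
k=2: B_{4}/(4)! × [f^{(3)}(42) − f^{(3)}(6)] = −1/720 × (2.69949e-05 − 0.00925926) = 1.28226e-05.
After k=2: 112.984.
k=3: B_{6}/(6)! × [f^{(5)}(42) − f^{(5)}(6)] = 1/30240 × (1.83639e-07 − 0.00308642) = -1.02058e-07.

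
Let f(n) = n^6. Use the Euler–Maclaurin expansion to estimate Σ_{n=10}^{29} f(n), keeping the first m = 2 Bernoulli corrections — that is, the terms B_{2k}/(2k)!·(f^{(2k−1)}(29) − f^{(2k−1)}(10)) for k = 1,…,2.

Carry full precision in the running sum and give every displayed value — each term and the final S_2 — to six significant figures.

The integral term ∫_10^29 x^6 dx = 2.46284e+09.
½[f(10) + f(29)] = ½[1.00000e+06 + 5.94823e+08] = 2.97912e+08.
So far: 2.76075e+09.
k=1: B_{2}/(2)! × [f^{(1)}(29) − f^{(1)}(10)] = 1/12 × (1.23067e+08 − 600000) = 1.02056e+07.
Running total after k=1: 2.77096e+09.
k=2: B_{4}/(4)! × [f^{(3)}(29) − f^{(3)}(10)] = −1/720 × (2.92668e+06 − 120000) = -3898.17.

S_2 ≈ 2.77095e+09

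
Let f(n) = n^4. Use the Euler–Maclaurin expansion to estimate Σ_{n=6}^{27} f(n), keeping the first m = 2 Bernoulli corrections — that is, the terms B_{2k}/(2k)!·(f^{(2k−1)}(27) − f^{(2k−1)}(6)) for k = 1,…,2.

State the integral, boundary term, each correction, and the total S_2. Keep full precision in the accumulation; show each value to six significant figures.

S_2 ≈ 3.14108e+06

∫_6^27 x^4 dx evaluates to 2.86823e+06.
Endpoint term: (f(6) + f(27))/2 = (1296.00 + 531441)/2 = 266368.
Running total after boundary: 3.13459e+06.
Correction k=1: B_{2}/2! · (f^{(1)}(27) − f^{(1)}(6)) = 1/12 · (78732.0 − 864.000) = 6489.00.
Partial sum through k=1: 3.14108e+06.
Correction k=2: B_{4}/4! · (f^{(3)}(27) − f^{(3)}(6)) = −1/720 · (648.000 − 144.000) = -0.700000.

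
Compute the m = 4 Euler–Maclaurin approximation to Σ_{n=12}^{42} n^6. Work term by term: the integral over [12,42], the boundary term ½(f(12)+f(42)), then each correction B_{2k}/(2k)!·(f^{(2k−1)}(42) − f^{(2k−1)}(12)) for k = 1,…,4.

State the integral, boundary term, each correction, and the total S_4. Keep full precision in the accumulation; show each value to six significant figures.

The integral term ∫_12^42 x^6 dx = 3.29291e+10.
Endpoint term: (f(12) + f(42))/2 = (2.98598e+06 + 5.48903e+09)/2 = 2.74601e+09.
So far: 3.56751e+10.
Correction k=1: B_{2}/2! · (f^{(1)}(42) − f^{(1)}(12)) = 1/12 · (7.84147e+08 − 1.49299e+06) = 6.52212e+07.
Partial sum through k=1: 3.57403e+10.
Correction k=2: B_{4}/4! · (f^{(3)}(42) − f^{(3)}(12)) = −1/720 · (8.89056e+06 − 207360) = -12060.0.
Partial sum through k=2: 3.57403e+10.
Correction k=3: B_{6}/6! · (f^{(5)}(42) − f^{(5)}(12)) = 1/30240 · (30240.0 − 8640.00) = 0.714286.
Partial sum through k=3: 3.57403e+10.
Correction k=4: B_{8}/8! · (f^{(7)}(42) − f^{(7)}(12)) = −1/1209600 · (0.00000 − 0.00000) = 0.00000.

S_4 ≈ 3.57403e+10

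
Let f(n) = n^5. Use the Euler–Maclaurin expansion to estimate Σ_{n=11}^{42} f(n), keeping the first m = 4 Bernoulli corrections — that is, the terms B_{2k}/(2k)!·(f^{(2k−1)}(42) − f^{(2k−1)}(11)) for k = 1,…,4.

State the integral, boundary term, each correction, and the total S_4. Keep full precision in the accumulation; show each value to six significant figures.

Integral: ∫_11^42 x^5 dx = 9.14543e+08.
½[f(11) + f(42)] = ½[161051 + 1.30691e+08] = 6.54261e+07.
Running total after boundary: 9.79970e+08.
Correction k=1: B_{2}/2! · (f^{(1)}(42) − f^{(1)}(11)) = 1/12 · (1.55585e+07 − 73205.0) = 1.29044e+06.
After k=1: 9.81260e+08.
Correction k=2: B_{4}/4! · (f^{(3)}(42) − f^{(3)}(11)) = −1/720 · (105840 − 7260.00) = -136.917.
After k=2: 9.81260e+08.
Correction k=3: B_{6}/6! · (f^{(5)}(42) − f^{(5)}(11)) = 1/30240 · (120.000 − 120.000) = 0.00000.
After k=3: 9.81260e+08.
Correction k=4: B_{8}/8! · (f^{(7)}(42) − f^{(7)}(11)) = −1/1209600 · (0.00000 − 0.00000) = 0.00000.

S_4 ≈ 9.81260e+08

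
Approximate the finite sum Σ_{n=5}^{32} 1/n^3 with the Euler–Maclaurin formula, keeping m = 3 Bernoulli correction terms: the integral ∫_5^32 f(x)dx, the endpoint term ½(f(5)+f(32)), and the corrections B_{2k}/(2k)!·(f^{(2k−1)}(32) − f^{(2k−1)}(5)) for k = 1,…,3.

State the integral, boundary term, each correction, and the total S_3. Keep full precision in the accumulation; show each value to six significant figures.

The integral term ∫_5^32 1/x^3 dx = 0.0195117.
Boundary: ½(f(5) + f(32)) = ½(0.00800000 + 3.05176e-05) = 0.00401526.
Integral + boundary = 0.0235270.
k=1: B_{2}/(2)! × [f^{(1)}(32) − f^{(1)}(5)] = 1/12 × (-2.86102e-06 − (-0.00480000)) = 0.000399762.
After k=1: 0.0239267.
k=2: B_{4}/(4)! × [f^{(3)}(32) − f^{(3)}(5)] = −1/720 × (-5.58794e-08 − (-0.00384000)) = -5.33326e-06.
After k=2: 0.0239214.
k=3: B_{6}/(6)! × [f^{(5)}(32) − f^{(5)}(5)] = 1/30240 × (-2.29193e-09 − (-0.00645120)) = 2.13333e-07.

S_3 ≈ 0.0239216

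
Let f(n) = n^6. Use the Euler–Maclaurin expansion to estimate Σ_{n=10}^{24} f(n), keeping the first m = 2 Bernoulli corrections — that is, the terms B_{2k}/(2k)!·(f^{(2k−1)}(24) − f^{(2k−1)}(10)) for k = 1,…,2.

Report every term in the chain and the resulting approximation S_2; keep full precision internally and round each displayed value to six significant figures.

S_2 ≈ 7.53762e+08

The integral term ∫_10^24 x^6 dx = 6.53782e+08.
Endpoint term: (f(10) + f(24))/2 = (1.00000e+06 + 1.91103e+08)/2 = 9.60515e+07.
Running total after boundary: 7.49833e+08.
Order-1 term: 1/12 · (4.77757e+07 − 600000) = 3.93131e+06.
Running total after k=1: 7.53764e+08.
Order-2 term: −1/720 · (1.65888e+06 − 120000) = -2137.33.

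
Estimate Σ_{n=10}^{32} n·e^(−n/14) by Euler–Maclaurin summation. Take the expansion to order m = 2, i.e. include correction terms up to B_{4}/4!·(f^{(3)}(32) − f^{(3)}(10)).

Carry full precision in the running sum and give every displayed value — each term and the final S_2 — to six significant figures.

S_2 ≈ 103.043

Integral: ∫_10^32 x·e^(−x/14) dx = 98.9903.
Endpoint term: (f(10) + f(32))/2 = (4.89542 + 3.25444)/2 = 4.07493.
Running total after boundary: 103.065.
Correction k=1: B_{2}/2! · (f^{(1)}(32) − f^{(1)}(10)) = 1/12 · (-0.130759 − 0.139869) = -0.0225523.
After k=1: 103.043.
Correction k=2: B_{4}/4! · (f^{(3)}(32) − f^{(3)}(10)) = −1/720 · (0.000370632 − 0.00570894) = 7.41432e-06.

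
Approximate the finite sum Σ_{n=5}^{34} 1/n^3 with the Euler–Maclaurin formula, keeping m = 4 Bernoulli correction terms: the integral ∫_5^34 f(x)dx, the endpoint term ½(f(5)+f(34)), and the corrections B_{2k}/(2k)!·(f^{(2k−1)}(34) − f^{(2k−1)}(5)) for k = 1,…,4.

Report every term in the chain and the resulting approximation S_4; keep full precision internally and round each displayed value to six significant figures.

∫_5^34 1/x^3 dx evaluates to 0.0195675.
Boundary: ½(f(5) + f(34)) = ½(0.00800000 + 2.54427e-05) = 0.00401272.
Running total after boundary: 0.0235802.
k=1: B_{2}/(2)! × [f^{(1)}(34) − f^{(1)}(5)] = 1/12 × (-2.24494e-06 − (-0.00480000)) = 0.000399813.
After k=1: 0.0239800.
k=2: B_{4}/(4)! × [f^{(3)}(34) − f^{(3)}(5)] = −1/720 × (-3.88399e-08 − (-0.00384000)) = -5.33328e-06.
After k=2: 0.0239747.
k=3: B_{6}/(6)! × [f^{(5)}(34) − f^{(5)}(5)] = 1/30240 × (-1.41114e-09 − (-0.00645120)) = 2.13333e-07.
After k=3: 0.0239749.
k=4: B_{8}/(8)! × [f^{(7)}(34) − f^{(7)}(5)] = −1/1209600 × (-8.78909e-11 − (-0.0185795)) = -1.53600e-08.

S_4 ≈ 0.0239749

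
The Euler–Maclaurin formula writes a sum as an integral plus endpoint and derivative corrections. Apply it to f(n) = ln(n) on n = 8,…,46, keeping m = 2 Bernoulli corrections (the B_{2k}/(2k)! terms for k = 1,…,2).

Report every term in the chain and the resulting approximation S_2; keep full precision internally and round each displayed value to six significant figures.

Integral: ∫_8^46 ln(x) dx = 121.482.
½[f(8) + f(46)] = ½[2.07944 + 3.82864] = 2.95404.
Running total after boundary: 124.436.
Correction k=1: B_{2}/2! · (f^{(1)}(46) − f^{(1)}(8)) = 1/12 · (0.0217391 − 0.125000) = -0.00860507.
After k=1: 124.427.
Correction k=2: B_{4}/4! · (f^{(3)}(46) − f^{(3)}(8)) = −1/720 · (2.05474e-05 − 0.00390625) = 5.39681e-06.

S_2 ≈ 124.427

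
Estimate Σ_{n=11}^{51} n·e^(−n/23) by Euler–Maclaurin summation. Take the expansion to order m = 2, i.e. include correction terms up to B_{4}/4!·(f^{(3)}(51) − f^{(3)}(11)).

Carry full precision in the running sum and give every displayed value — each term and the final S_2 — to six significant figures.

Integral: ∫_11^51 x·e^(−x/23) dx = 299.395.
Boundary: ½(f(11) + f(51)) = ½(6.81847 + 5.55353) = 6.18600.
So far: 305.581.
k=1: B_{2}/(2)! × [f^{(1)}(51) − f^{(1)}(11)] = 1/12 × (-0.132565 − 0.323405) = -0.0379976.
Partial sum through k=1: 305.543.
k=2: B_{4}/(4)! × [f^{(3)}(51) − f^{(3)}(11)] = −1/720 × (0.000161097 − 0.00295487) = 3.88024e-06.

S_2 ≈ 305.543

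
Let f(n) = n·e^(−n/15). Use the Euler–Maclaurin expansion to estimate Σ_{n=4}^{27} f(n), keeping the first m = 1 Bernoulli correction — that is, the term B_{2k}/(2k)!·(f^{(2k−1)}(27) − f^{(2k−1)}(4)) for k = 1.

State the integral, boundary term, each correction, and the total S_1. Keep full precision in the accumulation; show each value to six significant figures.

The integral term ∫_4^27 x·e^(−x/15) dx = 114.151.
Endpoint term: (f(4) + f(27))/2 = (3.06371 + 4.46307)/2 = 3.76339.
Integral + boundary = 117.915.
k=1: B_{2}/(2)! × [f^{(1)}(27) − f^{(1)}(4)] = 1/12 × (-0.132239 − 0.561681) = -0.0578267.

S_1 ≈ 117.857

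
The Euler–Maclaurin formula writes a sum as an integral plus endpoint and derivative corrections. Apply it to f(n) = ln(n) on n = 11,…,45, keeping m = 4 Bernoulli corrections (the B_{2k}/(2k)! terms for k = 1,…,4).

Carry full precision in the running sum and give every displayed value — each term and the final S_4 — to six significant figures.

Integral: ∫_11^45 ln(x) dx = 110.923.
Endpoint term: (f(11) + f(45))/2 = (2.39790 + 3.80666)/2 = 3.10228.
So far: 114.025.
Correction k=1: B_{2}/2! · (f^{(1)}(45) − f^{(1)}(11)) = 1/12 · (0.0222222 − 0.0909091) = -0.00572391.
Partial sum through k=1: 114.020.
Correction k=2: B_{4}/4! · (f^{(3)}(45) − f^{(3)}(11)) = −1/720 · (2.19479e-05 − 0.00150263) = 2.05650e-06.
Partial sum through k=2: 114.020.
Correction k=3: B_{6}/6! · (f^{(5)}(45) − f^{(5)}(11)) = 1/30240 · (1.30061e-07 − 0.000149021) = -4.92365e-09.
Partial sum through k=3: 114.020.
Correction k=4: B_{8}/8! · (f^{(7)}(45) − f^{(7)}(11)) = −1/1209600 · (1.92684e-09 − 3.69474e-05) = 3.05435e-11.

S_4 ≈ 114.020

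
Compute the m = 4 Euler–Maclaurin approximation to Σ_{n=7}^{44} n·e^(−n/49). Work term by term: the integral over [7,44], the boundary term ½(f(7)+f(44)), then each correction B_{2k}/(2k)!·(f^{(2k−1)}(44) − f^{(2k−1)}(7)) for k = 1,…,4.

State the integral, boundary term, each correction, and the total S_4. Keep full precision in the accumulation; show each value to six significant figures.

S_4 ≈ 534.128

The integral term ∫_7^44 x·e^(−x/49) dx = 522.190.
Boundary: ½(f(7) + f(44)) = ½(6.06815 + 17.9256) = 11.9969.
Integral + boundary = 534.187.
Correction k=1: B_{2}/2! · (f^{(1)}(44) − f^{(1)}(7)) = 1/12 · (0.0415715 − 0.743038) = -0.0584556.
After k=1: 534.128.
Correction k=2: B_{4}/4! · (f^{(3)}(44) − f^{(3)}(7)) = −1/720 · (0.000356673 − 0.00103157) = 9.37354e-07.
After k=2: 534.128.
Correction k=3: B_{6}/6! · (f^{(5)}(44) − f^{(5)}(7)) = 1/30240 · (2.89892e-07 − 7.30389e-07) = -1.45667e-11.
After k=3: 534.128.
Correction k=4: B_{8}/8! · (f^{(7)}(44) − f^{(7)}(7)) = −1/1209600 · (1.79606e-10 − 4.29462e-10) = 2.06561e-16.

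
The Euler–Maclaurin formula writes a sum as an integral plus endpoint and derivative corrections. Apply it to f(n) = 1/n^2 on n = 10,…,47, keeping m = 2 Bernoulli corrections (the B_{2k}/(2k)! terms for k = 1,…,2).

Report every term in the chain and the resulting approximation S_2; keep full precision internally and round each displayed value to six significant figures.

S_2 ≈ 0.0841145

∫_10^47 1/x^2 dx evaluates to 0.0787234.
½[f(10) + f(47)] = ½[0.0100000 + 0.000452694] = 0.00522635.
Running total after boundary: 0.0839498.
k=1: B_{2}/(2)! × [f^{(1)}(47) − f^{(1)}(10)] = 1/12 × (-1.92636e-05 − (-0.00200000)) = 0.000165061.
Partial sum through k=1: 0.0841148.
k=2: B_{4}/(4)! × [f^{(3)}(47) − f^{(3)}(10)] = −1/720 × (-1.04646e-07 − (-0.000240000)) = -3.33188e-07.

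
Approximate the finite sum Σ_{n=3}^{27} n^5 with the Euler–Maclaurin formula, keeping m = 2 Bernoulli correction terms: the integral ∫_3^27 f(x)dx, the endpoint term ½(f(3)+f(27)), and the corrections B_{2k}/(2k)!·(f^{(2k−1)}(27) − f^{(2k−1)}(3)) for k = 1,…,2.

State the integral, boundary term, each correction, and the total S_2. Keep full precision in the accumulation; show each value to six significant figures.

S_2 ≈ 7.19659e+07

Integral: ∫_3^27 x^5 dx = 6.45700e+07.
½[f(3) + f(27)] = ½[243.000 + 1.43489e+07] = 7.17458e+06.
So far: 7.17445e+07.
Order-1 term: 1/12 · (2.65720e+06 − 405.000) = 221400.
Partial sum through k=1: 7.19659e+07.
Order-2 term: −1/720 · (43740.0 − 540.000) = -60.0000.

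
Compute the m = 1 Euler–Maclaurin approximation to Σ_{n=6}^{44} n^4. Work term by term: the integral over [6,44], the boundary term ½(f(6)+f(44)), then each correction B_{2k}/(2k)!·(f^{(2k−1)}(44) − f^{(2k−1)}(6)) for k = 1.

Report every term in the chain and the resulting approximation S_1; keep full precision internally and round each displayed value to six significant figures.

S_1 ≈ 3.48847e+07

Integral: ∫_6^44 x^4 dx = 3.29817e+07.
Boundary: ½(f(6) + f(44)) = ½(1296.00 + 3.74810e+06) = 1.87470e+06.
So far: 3.48564e+07.
k=1: B_{2}/(2)! × [f^{(1)}(44) − f^{(1)}(6)] = 1/12 × (340736 − 864.000) = 28322.7.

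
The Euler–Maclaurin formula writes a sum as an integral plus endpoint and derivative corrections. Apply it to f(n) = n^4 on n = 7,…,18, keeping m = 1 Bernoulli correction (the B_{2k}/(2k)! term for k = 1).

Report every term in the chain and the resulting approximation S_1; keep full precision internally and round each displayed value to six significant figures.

S_1 ≈ 430070

Integral: ∫_7^18 x^4 dx = 374552.
½[f(7) + f(18)] = ½[2401.00 + 104976] = 53688.5.
Integral + boundary = 428241.
Order-1 term: 1/12 · (23328.0 − 1372.00) = 1829.67.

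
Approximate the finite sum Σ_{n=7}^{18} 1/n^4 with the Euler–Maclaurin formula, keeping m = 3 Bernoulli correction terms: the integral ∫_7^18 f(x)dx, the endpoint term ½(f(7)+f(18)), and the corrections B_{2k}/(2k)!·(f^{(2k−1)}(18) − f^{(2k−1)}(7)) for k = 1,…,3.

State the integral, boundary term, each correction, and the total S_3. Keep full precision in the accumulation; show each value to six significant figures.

S_3 ≈ 0.00114713

Integral: ∫_7^18 1/x^4 dx = 0.000914661.
Endpoint term: (f(7) + f(18))/2 = (0.000416493 + 9.52599e-06)/2 = 0.000213010.
So far: 0.00112767.
k=1: B_{2}/(2)! × [f^{(1)}(18) − f^{(1)}(7)] = 1/12 × (-2.11689e-06 − (-0.000237996)) = 1.96566e-05.
Running total after k=1: 0.00114733.
k=2: B_{4}/(4)! × [f^{(3)}(18) − f^{(3)}(7)] = −1/720 × (-1.96008e-07 − (-0.000145712)) = -2.02105e-07.
Running total after k=2: 0.00114713.
k=3: B_{6}/(6)! × [f^{(5)}(18) − f^{(5)}(7)] = 1/30240 × (-3.38779e-08 − (-0.000166528)) = 5.50575e-09.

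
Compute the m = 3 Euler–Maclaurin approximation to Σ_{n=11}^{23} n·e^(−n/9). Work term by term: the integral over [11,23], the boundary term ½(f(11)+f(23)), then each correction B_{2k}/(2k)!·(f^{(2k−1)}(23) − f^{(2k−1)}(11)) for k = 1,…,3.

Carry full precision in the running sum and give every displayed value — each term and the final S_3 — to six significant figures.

∫_11^23 x·e^(−x/9) dx evaluates to 30.6605.
Endpoint term: (f(11) + f(23))/2 = (3.24032 + 1.78593)/2 = 2.51313.
Integral + boundary = 33.1737.
k=1: B_{2}/(2)! × [f^{(1)}(23) − f^{(1)}(11)] = 1/12 × (-0.120787 − (-0.0654611)) = -0.00461053.
Running total after k=1: 33.1690.
k=2: B_{4}/(4)! × [f^{(3)}(23) − f^{(3)}(11)] = −1/720 × (0.000426058 − 0.00646529) = 8.38782e-06.
Running total after k=2: 33.1691.
k=3: B_{6}/(6)! × [f^{(5)}(23) − f^{(5)}(11)] = 1/30240 × (2.89299e-05 − 0.000169614) = -4.65226e-09.

S_3 ≈ 33.1691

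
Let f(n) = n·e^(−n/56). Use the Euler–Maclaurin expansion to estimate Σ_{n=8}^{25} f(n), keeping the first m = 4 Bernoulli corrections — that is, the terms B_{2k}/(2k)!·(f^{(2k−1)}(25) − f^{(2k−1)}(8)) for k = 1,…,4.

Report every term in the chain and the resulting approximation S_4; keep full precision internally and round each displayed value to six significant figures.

Integral: ∫_8^25 x·e^(−x/56) dx = 204.261.
½[f(8) + f(25)] = ½[6.93502 + 15.9977] = 11.4664.
Integral + boundary = 215.727.
Correction k=1: B_{2}/2! · (f^{(1)}(25) − f^{(1)}(8)) = 1/12 · (0.354236 − 0.743038) = -0.0324002.
Partial sum through k=1: 215.695.
Correction k=2: B_{4}/4! · (f^{(3)}(25) − f^{(3)}(8)) = −1/720 · (0.000521063 − 0.000789794) = 3.73237e-07.
Partial sum through k=2: 215.695.
Correction k=3: B_{6}/6! · (f^{(5)}(25) − f^{(5)}(8)) = 1/30240 · (2.96291e-07 − 4.28141e-07) = -4.36011e-12.
Partial sum through k=3: 215.695.
Correction k=4: B_{8}/8! · (f^{(7)}(25) − f^{(7)}(8)) = −1/1209600 · (1.35978e-10 − 1.92740e-10) = 4.69267e-17.

S_4 ≈ 215.695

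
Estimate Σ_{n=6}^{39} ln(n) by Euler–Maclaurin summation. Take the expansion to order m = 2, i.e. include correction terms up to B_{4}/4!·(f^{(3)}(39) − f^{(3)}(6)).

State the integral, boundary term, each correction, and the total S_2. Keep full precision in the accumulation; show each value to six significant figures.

∫_6^39 ln(x) dx evaluates to 99.1283.
½[f(6) + f(39)] = ½[1.79176 + 3.66356] = 2.72766.
Integral + boundary = 101.856.
Correction k=1: B_{2}/2! · (f^{(1)}(39) − f^{(1)}(6)) = 1/12 · (0.0256410 − 0.166667) = -0.0117521.
Partial sum through k=1: 101.844.
Correction k=2: B_{4}/4! · (f^{(3)}(39) − f^{(3)}(6)) = −1/720 · (3.37160e-05 − 0.00925926) = 1.28133e-05.

S_2 ≈ 101.844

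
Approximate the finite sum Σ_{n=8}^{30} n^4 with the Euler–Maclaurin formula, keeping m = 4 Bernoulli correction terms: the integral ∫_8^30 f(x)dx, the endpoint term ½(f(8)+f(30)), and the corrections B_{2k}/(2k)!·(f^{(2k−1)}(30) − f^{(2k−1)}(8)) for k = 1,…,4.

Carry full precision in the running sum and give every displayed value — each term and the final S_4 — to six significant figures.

S_4 ≈ 5.26932e+06

Integral: ∫_8^30 x^4 dx = 4.85345e+06.
Boundary: ½(f(8) + f(30)) = ½(4096.00 + 810000) = 407048.
Running total after boundary: 5.26049e+06.
k=1: B_{2}/(2)! × [f^{(1)}(30) − f^{(1)}(8)] = 1/12 × (108000 − 2048.00) = 8829.33.
Running total after k=1: 5.26932e+06.
k=2: B_{4}/(4)! × [f^{(3)}(30) − f^{(3)}(8)] = −1/720 × (720.000 − 192.000) = -0.733333.
Running total after k=2: 5.26932e+06.
k=3: B_{6}/(6)! × [f^{(5)}(30) − f^{(5)}(8)] = 1/30240 × (0.00000 − 0.00000) = 0.00000.
Running total after k=3: 5.26932e+06.
k=4: B_{8}/(8)! × [f^{(7)}(30) − f^{(7)}(8)] = −1/1209600 × (0.00000 − 0.00000) = 0.00000.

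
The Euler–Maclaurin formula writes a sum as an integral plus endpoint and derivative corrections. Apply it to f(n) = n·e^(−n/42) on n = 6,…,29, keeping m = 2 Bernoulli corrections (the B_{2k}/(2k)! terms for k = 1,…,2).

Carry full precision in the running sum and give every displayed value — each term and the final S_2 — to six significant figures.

S_2 ≈ 262.459

∫_6^29 x·e^(−x/42) dx evaluates to 252.638.
½[f(6) + f(29)] = ½[5.20127 + 14.5388] = 9.87002.
Integral + boundary = 262.508.
Correction k=1: B_{2}/2! · (f^{(1)}(29) − f^{(1)}(6)) = 1/12 · (0.155176 − 0.743038) = -0.0489885.
After k=1: 262.459.
Correction k=2: B_{4}/4! · (f^{(3)}(29) − f^{(3)}(6)) = −1/720 · (0.000656378 − 0.00140408) = 1.03847e-06.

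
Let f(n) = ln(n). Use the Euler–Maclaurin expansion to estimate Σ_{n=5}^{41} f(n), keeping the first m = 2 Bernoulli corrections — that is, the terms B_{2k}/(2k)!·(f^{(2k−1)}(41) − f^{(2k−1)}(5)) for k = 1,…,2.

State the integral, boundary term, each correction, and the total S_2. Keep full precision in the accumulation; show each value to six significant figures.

S_2 ≈ 110.856

Integral: ∫_5^41 ln(x) dx = 108.209.
Boundary: ½(f(5) + f(41)) = ½(1.60944 + 3.71357) = 2.66150.
Running total after boundary: 110.871.
Order-1 term: 1/12 · (0.0243902 − 0.200000) = -0.0146341.
Running total after k=1: 110.856.
Order-2 term: −1/720 · (2.90187e-05 − 0.0160000) = 2.21819e-05.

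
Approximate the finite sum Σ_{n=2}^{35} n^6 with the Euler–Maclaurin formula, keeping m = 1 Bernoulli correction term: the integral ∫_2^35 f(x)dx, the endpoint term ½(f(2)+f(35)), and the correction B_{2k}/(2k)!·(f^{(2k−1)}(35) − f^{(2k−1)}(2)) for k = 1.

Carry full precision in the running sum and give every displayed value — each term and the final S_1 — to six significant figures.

S_1 ≈ 1.01367e+10

The integral term ∫_2^35 x^6 dx = 9.19133e+09.
Boundary: ½(f(2) + f(35)) = ½(64.0000 + 1.83827e+09) = 9.19133e+08.
So far: 1.01105e+10.
Order-1 term: 1/12 · (3.15131e+08 − 192.000) = 2.62609e+07.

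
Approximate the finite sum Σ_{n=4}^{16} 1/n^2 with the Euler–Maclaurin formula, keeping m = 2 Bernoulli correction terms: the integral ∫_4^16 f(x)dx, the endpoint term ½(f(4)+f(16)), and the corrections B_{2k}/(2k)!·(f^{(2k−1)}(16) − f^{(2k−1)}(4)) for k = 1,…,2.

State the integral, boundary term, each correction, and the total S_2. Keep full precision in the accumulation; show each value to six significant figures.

S_2 ≈ 0.223234

Integral: ∫_4^16 1/x^2 dx = 0.187500.
Boundary: ½(f(4) + f(16)) = ½(0.0625000 + 0.00390625) = 0.0332031.
Integral + boundary = 0.220703.
Order-1 term: 1/12 · (-0.000488281 − (-0.0312500)) = 0.00256348.
After k=1: 0.223267.
Order-2 term: −1/720 · (-2.28882e-05 − (-0.0234375)) = -3.25203e-05.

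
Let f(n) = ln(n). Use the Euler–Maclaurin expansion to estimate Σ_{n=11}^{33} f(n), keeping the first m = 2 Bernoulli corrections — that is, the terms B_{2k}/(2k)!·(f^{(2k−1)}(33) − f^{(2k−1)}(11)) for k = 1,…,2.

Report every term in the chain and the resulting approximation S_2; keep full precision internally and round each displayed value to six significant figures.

S_2 ≈ 69.9501

Integral: ∫_11^33 ln(x) dx = 67.0079.
Boundary: ½(f(11) + f(33)) = ½(2.39790 + 3.49651) = 2.94720.
Integral + boundary = 69.9551.
k=1: B_{2}/(2)! × [f^{(1)}(33) − f^{(1)}(11)] = 1/12 × (0.0303030 − 0.0909091) = -0.00505051.
Partial sum through k=1: 69.9501.
k=2: B_{4}/(4)! × [f^{(3)}(33) − f^{(3)}(11)] = −1/720 × (5.56529e-05 − 0.00150263) = 2.00969e-06.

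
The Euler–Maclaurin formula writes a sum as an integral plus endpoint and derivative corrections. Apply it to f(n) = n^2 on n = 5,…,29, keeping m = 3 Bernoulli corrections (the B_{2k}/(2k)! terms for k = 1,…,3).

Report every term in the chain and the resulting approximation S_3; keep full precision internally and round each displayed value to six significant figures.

S_3 ≈ 8525.00

Integral: ∫_5^29 x^2 dx = 8088.00.
Boundary: ½(f(5) + f(29)) = ½(25.0000 + 841.000) = 433.000.
Integral + boundary = 8521.00.
Correction k=1: B_{2}/2! · (f^{(1)}(29) − f^{(1)}(5)) = 1/12 · (58.0000 − 10.0000) = 4.00000.
Running total after k=1: 8525.00.
Correction k=2: B_{4}/4! · (f^{(3)}(29) − f^{(3)}(5)) = −1/720 · (0.00000 − 0.00000) = 0.00000.
Running total after k=2: 8525.00.
Correction k=3: B_{6}/6! · (f^{(5)}(29) − f^{(5)}(5)) = 1/30240 · (0.00000 − 0.00000) = 0.00000.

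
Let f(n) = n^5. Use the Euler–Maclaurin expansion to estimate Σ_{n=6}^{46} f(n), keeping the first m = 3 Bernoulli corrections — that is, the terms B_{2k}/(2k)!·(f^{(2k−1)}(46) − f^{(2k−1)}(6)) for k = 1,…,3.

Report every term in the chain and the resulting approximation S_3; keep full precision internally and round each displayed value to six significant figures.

The integral term ∫_6^46 x^5 dx = 1.57904e+09.
Endpoint term: (f(6) + f(46))/2 = (7776.00 + 2.05963e+08)/2 = 1.02985e+08.
Running total after boundary: 1.68203e+09.
k=1: B_{2}/(2)! × [f^{(1)}(46) − f^{(1)}(6)] = 1/12 × (2.23873e+07 − 6480.00) = 1.86507e+06.
After k=1: 1.68389e+09.
k=2: B_{4}/(4)! × [f^{(3)}(46) − f^{(3)}(6)] = −1/720 × (126960 − 2160.00) = -173.333.
After k=2: 1.68389e+09.
k=3: B_{6}/(6)! × [f^{(5)}(46) − f^{(5)}(6)] = 1/30240 × (120.000 − 120.000) = 0.00000.

S_3 ≈ 1.68389e+09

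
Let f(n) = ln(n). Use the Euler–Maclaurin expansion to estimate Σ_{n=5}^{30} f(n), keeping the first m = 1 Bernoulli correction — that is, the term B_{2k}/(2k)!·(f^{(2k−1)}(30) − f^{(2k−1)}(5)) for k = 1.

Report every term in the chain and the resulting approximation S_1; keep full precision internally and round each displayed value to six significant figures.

The integral term ∫_5^30 ln(x) dx = 68.9887.
½[f(5) + f(30)] = ½[1.60944 + 3.40120] = 2.50532.
Running total after boundary: 71.4940.
Correction k=1: B_{2}/2! · (f^{(1)}(30) − f^{(1)}(5)) = 1/12 · (0.0333333 − 0.200000) = -0.0138889.

S_1 ≈ 71.4802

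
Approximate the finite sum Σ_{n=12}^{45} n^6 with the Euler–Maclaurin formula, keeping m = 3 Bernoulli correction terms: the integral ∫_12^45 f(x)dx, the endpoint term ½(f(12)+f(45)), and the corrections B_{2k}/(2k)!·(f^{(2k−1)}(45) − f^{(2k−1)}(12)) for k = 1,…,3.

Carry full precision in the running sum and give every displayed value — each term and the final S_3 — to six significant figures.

∫_12^45 x^6 dx evaluates to 5.33762e+10.
½[f(12) + f(45)] = ½[2.98598e+06 + 8.30377e+09] = 4.15338e+09.
Integral + boundary = 5.75296e+10.
Order-1 term: 1/12 · (1.10717e+09 − 1.49299e+06) = 9.21396e+07.
After k=1: 5.76217e+10.
Order-2 term: −1/720 · (1.09350e+07 − 207360) = -14899.5.
After k=2: 5.76217e+10.
Order-3 term: 1/30240 · (32400.0 − 8640.00) = 0.785714.

S_3 ≈ 5.76217e+10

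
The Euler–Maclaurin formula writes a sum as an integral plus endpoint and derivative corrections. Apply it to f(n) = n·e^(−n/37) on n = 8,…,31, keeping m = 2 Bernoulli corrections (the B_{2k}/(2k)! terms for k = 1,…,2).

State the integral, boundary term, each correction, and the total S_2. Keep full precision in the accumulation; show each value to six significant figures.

The integral term ∫_8^31 x·e^(−x/37) dx = 252.725.
Endpoint term: (f(8) + f(31))/2 = (6.44449 + 13.4120)/2 = 9.92824.
Running total after boundary: 262.653.
Correction k=1: B_{2}/2! · (f^{(1)}(31) − f^{(1)}(8)) = 1/12 · (0.0701586 − 0.631386) = -0.0467689.
Partial sum through k=1: 262.606.
Correction k=2: B_{4}/4! · (f^{(3)}(31) − f^{(3)}(8)) = −1/720 · (0.000683308 − 0.00163806) = 1.32605e-06.

S_2 ≈ 262.606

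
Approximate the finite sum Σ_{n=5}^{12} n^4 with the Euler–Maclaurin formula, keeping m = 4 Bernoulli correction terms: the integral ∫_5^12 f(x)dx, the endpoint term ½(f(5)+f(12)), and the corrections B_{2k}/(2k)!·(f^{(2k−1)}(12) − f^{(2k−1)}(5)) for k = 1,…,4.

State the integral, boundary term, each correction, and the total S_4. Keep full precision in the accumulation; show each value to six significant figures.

S_4 ≈ 60356.0

∫_5^12 x^4 dx evaluates to 49141.4.
Boundary: ½(f(5) + f(12)) = ½(625.000 + 20736.0) = 10680.5.
Running total after boundary: 59821.9.
k=1: B_{2}/(2)! × [f^{(1)}(12) − f^{(1)}(5)] = 1/12 × (6912.00 − 500.000) = 534.333.
Running total after k=1: 60356.2.
k=2: B_{4}/(4)! × [f^{(3)}(12) − f^{(3)}(5)] = −1/720 × (288.000 − 120.000) = -0.233333.
Running total after k=2: 60356.0.
k=3: B_{6}/(6)! × [f^{(5)}(12) − f^{(5)}(5)] = 1/30240 × (0.00000 − 0.00000) = 0.00000.
Running total after k=3: 60356.0.
k=4: B_{8}/(8)! × [f^{(7)}(12) − f^{(7)}(5)] = −1/1209600 × (0.00000 − 0.00000) = 0.00000.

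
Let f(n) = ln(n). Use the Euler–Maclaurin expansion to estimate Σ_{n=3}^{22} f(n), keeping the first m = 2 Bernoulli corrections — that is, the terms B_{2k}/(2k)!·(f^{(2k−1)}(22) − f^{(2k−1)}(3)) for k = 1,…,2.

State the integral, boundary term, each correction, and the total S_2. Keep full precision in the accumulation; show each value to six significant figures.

The integral term ∫_3^22 ln(x) dx = 45.7071.
Endpoint term: (f(3) + f(22))/2 = (1.09861 + 3.09104)/2 = 2.09483.
Integral + boundary = 47.8019.
Correction k=1: B_{2}/2! · (f^{(1)}(22) − f^{(1)}(3)) = 1/12 · (0.0454545 − 0.333333) = -0.0239899.
After k=1: 47.7779.
Correction k=2: B_{4}/4! · (f^{(3)}(22) − f^{(3)}(3)) = −1/720 · (0.000187829 − 0.0740741) = 0.000102620.

S_2 ≈ 47.7780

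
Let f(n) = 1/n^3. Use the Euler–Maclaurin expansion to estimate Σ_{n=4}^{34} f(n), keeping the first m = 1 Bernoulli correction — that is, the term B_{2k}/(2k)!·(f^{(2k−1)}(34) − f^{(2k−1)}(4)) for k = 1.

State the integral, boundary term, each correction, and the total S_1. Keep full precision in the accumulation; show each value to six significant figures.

S_1 ≈ 0.0396191

Integral: ∫_4^34 1/x^3 dx = 0.0308175.
Boundary: ½(f(4) + f(34)) = ½(0.0156250 + 2.54427e-05) = 0.00782522.
Running total after boundary: 0.0386427.
Order-1 term: 1/12 · (-2.24494e-06 − (-0.0117188)) = 0.000976375.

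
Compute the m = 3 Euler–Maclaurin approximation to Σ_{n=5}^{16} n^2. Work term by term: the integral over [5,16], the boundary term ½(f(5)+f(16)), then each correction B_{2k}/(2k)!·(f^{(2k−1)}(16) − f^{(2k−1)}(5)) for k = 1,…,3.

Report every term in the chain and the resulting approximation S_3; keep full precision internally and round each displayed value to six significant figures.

Integral: ∫_5^16 x^2 dx = 1323.67.
Endpoint term: (f(5) + f(16))/2 = (25.0000 + 256.000)/2 = 140.500.
Integral + boundary = 1464.17.
Order-1 term: 1/12 · (32.0000 − 10.0000) = 1.83333.
After k=1: 1466.00.
Order-2 term: −1/720 · (0.00000 − 0.00000) = 0.00000.
After k=2: 1466.00.
Order-3 term: 1/30240 · (0.00000 − 0.00000) = 0.00000.

S_3 ≈ 1466.00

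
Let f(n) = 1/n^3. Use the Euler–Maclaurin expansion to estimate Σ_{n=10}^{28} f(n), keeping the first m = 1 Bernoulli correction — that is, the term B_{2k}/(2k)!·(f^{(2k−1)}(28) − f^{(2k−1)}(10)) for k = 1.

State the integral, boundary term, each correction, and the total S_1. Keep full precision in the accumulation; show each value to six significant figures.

The integral term ∫_10^28 1/x^3 dx = 0.00436224.
Endpoint term: (f(10) + f(28))/2 = (0.00100000 + 4.55539e-05)/2 = 0.000522777.
Integral + boundary = 0.00488502.
k=1: B_{2}/(2)! × [f^{(1)}(28) − f^{(1)}(10)] = 1/12 × (-4.88078e-06 − (-0.000300000)) = 2.45933e-05.

S_1 ≈ 0.00490962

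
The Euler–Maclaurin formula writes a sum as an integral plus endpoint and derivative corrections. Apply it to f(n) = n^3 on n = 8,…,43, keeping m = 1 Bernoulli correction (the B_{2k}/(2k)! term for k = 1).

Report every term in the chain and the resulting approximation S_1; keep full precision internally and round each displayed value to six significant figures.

∫_8^43 x^3 dx evaluates to 853676.
Boundary: ½(f(8) + f(43)) = ½(512.000 + 79507.0) = 40009.5.
Integral + boundary = 893686.
k=1: B_{2}/(2)! × [f^{(1)}(43) − f^{(1)}(8)] = 1/12 × (5547.00 − 192.000) = 446.250.

S_1 ≈ 894132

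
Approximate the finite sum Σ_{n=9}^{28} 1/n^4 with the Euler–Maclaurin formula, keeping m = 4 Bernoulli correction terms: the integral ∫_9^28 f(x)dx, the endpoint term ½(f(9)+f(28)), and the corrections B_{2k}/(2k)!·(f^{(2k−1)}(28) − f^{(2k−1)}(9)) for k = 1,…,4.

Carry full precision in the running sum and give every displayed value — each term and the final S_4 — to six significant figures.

The integral term ∫_9^28 1/x^4 dx = 0.000442063.
Endpoint term: (f(9) + f(28))/2 = (0.000152416 + 1.62693e-06)/2 = 7.70214e-05.
Running total after boundary: 0.000519084.
Order-1 term: 1/12 · (-2.32418e-07 − (-6.77404e-05)) = 5.62566e-06.
Running total after k=1: 0.000524710.
Order-2 term: −1/720 · (-8.89355e-09 − (-2.50890e-05)) = -3.48335e-08.
Running total after k=2: 0.000524675.
Order-3 term: 1/30240 · (-6.35253e-10 − (-1.73455e-05)) = 5.73573e-10.
Running total after k=3: 0.000524675.
Order-4 term: −1/1209600 · (-7.29245e-11 − (-1.92728e-05)) = -1.59331e-11.

S_4 ≈ 0.000524675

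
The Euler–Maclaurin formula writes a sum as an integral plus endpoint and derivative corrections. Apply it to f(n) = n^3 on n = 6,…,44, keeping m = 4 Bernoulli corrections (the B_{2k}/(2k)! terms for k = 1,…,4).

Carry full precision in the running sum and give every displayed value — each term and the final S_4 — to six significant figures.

S_4 ≈ 979875

∫_6^44 x^3 dx evaluates to 936700.
Endpoint term: (f(6) + f(44))/2 = (216.000 + 85184.0)/2 = 42700.0.
So far: 979400.
Order-1 term: 1/12 · (5808.00 − 108.000) = 475.000.
Partial sum through k=1: 979875.
Order-2 term: −1/720 · (6.00000 − 6.00000) = 0.00000.
Partial sum through k=2: 979875.
Order-3 term: 1/30240 · (0.00000 − 0.00000) = 0.00000.
Partial sum through k=3: 979875.
Order-4 term: −1/1209600 · (0.00000 − 0.00000) = 0.00000.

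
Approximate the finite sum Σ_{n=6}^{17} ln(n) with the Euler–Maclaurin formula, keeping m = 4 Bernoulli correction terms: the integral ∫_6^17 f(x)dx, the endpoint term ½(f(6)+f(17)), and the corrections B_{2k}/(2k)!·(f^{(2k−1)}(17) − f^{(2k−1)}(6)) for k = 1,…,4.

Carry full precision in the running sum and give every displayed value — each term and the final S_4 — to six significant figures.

S_4 ≈ 28.7176

Integral: ∫_6^17 ln(x) dx = 26.4141.
Endpoint term: (f(6) + f(17))/2 = (1.79176 + 2.83321)/2 = 2.31249.
Running total after boundary: 28.7266.
k=1: B_{2}/(2)! × [f^{(1)}(17) − f^{(1)}(6)] = 1/12 × (0.0588235 − 0.166667) = -0.00898693.
Running total after k=1: 28.7176.
k=2: B_{4}/(4)! × [f^{(3)}(17) − f^{(3)}(6)] = −1/720 × (0.000407083 − 0.00925926) = 1.22947e-05.
Running total after k=2: 28.7176.
k=3: B_{6}/(6)! × [f^{(5)}(17) − f^{(5)}(6)] = 1/30240 × (1.69031e-05 − 0.00308642) = -1.01505e-07.
Running total after k=3: 28.7176.
k=4: B_{8}/(8)! × [f^{(7)}(17) − f^{(7)}(6)] = −1/1209600 × (1.75465e-06 − 0.00257202) = 2.12489e-09.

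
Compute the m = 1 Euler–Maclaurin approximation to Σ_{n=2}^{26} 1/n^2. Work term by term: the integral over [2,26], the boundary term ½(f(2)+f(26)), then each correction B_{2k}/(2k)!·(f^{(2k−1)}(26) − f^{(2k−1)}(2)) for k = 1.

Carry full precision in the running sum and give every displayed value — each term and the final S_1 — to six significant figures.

The integral term ∫_2^26 1/x^2 dx = 0.461538.
Endpoint term: (f(2) + f(26))/2 = (0.250000 + 0.00147929)/2 = 0.125740.
Integral + boundary = 0.587278.
Order-1 term: 1/12 · (-0.000113792 − (-0.250000)) = 0.0208239.

S_1 ≈ 0.608102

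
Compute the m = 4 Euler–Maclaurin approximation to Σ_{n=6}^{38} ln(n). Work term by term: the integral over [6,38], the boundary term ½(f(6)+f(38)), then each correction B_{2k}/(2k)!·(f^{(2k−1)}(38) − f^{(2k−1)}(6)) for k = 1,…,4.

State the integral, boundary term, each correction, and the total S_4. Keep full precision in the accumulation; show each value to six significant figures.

S_4 ≈ 98.1807

∫_6^38 ln(x) dx evaluates to 95.4777.
Boundary: ½(f(6) + f(38)) = ½(1.79176 + 3.63759) = 2.71467.
So far: 98.1924.
k=1: B_{2}/(2)! × [f^{(1)}(38) − f^{(1)}(6)] = 1/12 × (0.0263158 − 0.166667) = -0.0116959.
Partial sum through k=1: 98.1807.
k=2: B_{4}/(4)! × [f^{(3)}(38) − f^{(3)}(6)] = −1/720 × (3.64485e-05 − 0.00925926) = 1.28095e-05.
Partial sum through k=2: 98.1807.
k=3: B_{6}/(6)! × [f^{(5)}(38) − f^{(5)}(6)] = 1/30240 × (3.02896e-07 − 0.00308642) = -1.02054e-07.
Partial sum through k=3: 98.1807.
k=4: B_{8}/(8)! × [f^{(7)}(38) − f^{(7)}(6)] = −1/1209600 × (6.29285e-09 − 0.00257202) = 2.12633e-09.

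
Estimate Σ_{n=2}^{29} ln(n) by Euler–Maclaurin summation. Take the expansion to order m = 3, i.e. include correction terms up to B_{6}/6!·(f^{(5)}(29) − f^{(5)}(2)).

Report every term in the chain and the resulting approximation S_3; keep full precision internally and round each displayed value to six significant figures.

S_3 ≈ 71.2570

∫_2^29 ln(x) dx evaluates to 69.2653.
Endpoint term: (f(2) + f(29))/2 = (0.693147 + 3.36730)/2 = 2.03022.
Integral + boundary = 71.2955.
k=1: B_{2}/(2)! × [f^{(1)}(29) − f^{(1)}(2)] = 1/12 × (0.0344828 − 0.500000) = -0.0387931.
Partial sum through k=1: 71.2567.
k=2: B_{4}/(4)! × [f^{(3)}(29) − f^{(3)}(2)] = −1/720 × (8.20042e-05 − 0.250000) = 0.000347108.
Partial sum through k=2: 71.2571.
k=3: B_{6}/(6)! × [f^{(5)}(29) − f^{(5)}(2)] = 1/30240 × (1.17010e-06 − 0.750000) = -2.48015e-05.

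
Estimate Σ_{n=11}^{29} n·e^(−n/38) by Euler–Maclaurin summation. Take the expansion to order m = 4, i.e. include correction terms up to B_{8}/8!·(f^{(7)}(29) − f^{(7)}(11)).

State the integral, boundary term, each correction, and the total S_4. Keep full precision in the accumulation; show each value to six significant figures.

S_4 ≈ 217.918

The integral term ∫_11^29 x·e^(−x/38) dx = 207.076.
½[f(11) + f(29)] = ½[8.23523 + 13.5196] = 10.8774.
Running total after boundary: 217.953.
k=1: B_{2}/(2)! × [f^{(1)}(29) − f^{(1)}(11)] = 1/12 × (0.110414 − 0.531941) = -0.0351272.
After k=1: 217.918.
k=2: B_{4}/(4)! × [f^{(3)}(29) − f^{(3)}(11)] = −1/720 × (0.000722159 − 0.00140530) = 9.48809e-07.
After k=2: 217.918.
k=3: B_{6}/(6)! × [f^{(5)}(29) − f^{(5)}(11)] = 1/30240 × (9.47267e-07 − 1.69129e-06) = -2.46039e-11.
After k=3: 217.918.
k=4: B_{8}/(8)! × [f^{(7)}(29) − f^{(7)}(11)] = −1/1209600 × (9.65668e-10 − 1.66855e-09) = 5.81083e-16.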